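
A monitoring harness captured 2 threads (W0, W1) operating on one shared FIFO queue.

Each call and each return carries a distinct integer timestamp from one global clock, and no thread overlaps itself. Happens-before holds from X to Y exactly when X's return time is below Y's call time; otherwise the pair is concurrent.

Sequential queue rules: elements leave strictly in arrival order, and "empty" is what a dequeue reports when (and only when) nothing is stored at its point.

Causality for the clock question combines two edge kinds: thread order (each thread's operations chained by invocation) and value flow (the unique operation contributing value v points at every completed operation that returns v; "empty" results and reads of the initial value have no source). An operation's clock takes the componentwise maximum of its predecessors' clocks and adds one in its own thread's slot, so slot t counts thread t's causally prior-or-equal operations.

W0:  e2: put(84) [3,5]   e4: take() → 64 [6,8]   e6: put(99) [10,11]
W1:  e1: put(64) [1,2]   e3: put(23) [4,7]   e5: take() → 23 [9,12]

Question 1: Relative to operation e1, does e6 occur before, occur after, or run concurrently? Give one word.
Answer: after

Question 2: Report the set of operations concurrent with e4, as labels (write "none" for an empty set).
Answer: e3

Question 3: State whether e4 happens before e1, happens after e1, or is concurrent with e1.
Answer: after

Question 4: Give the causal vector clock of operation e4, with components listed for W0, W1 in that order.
Answer: (2, 1)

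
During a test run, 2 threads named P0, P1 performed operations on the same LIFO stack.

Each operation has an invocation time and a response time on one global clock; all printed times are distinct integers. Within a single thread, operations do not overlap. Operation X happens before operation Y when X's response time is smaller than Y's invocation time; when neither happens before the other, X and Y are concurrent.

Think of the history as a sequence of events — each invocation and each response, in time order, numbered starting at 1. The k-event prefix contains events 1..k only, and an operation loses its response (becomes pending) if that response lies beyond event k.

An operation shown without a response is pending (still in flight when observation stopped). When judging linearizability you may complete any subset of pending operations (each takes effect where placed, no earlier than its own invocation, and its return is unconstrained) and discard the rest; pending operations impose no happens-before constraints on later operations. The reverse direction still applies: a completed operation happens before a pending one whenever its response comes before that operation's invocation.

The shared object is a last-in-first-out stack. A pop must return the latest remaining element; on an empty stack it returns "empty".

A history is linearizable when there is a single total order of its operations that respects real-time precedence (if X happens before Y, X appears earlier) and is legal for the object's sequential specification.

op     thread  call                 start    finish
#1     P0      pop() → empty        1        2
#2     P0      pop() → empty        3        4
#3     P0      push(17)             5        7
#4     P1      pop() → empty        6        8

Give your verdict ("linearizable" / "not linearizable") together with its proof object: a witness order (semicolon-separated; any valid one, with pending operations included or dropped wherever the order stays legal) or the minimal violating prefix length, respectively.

after step 1 (#1 pop() → empty): stack <>
after step 2 (#2 pop() → empty): stack <>
after step 3 (#4 pop() → empty): stack <>
after step 4 (#3 push(17)): stack <17>

linearizable — witness: #1; #2; #4; #3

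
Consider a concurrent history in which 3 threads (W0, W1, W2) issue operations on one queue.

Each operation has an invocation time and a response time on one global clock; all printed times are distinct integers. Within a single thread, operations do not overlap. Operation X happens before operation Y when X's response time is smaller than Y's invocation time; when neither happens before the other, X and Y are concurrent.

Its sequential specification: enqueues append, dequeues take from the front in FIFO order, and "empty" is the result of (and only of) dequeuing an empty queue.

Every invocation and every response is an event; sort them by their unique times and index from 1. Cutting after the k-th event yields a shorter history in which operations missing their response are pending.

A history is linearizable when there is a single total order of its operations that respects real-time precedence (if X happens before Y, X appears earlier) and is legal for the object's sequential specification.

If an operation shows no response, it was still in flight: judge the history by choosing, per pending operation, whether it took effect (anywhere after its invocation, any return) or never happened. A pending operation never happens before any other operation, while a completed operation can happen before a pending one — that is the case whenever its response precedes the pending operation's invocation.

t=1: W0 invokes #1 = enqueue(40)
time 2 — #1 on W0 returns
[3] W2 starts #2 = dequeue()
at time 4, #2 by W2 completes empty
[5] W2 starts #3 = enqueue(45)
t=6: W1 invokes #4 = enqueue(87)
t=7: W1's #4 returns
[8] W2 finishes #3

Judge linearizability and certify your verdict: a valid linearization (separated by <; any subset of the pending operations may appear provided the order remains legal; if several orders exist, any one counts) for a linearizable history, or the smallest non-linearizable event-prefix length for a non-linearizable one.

already the first 4 events (up to #2's response at time 4) admit no linearization; the first 3 still do
the completed operations (2 total) allow one real-time order; the queue replay rejects it
for example #1, #2 fails at step 2: #2 dequeue() → empty is not legal there

not linearizable — minimal violating prefix: 4 events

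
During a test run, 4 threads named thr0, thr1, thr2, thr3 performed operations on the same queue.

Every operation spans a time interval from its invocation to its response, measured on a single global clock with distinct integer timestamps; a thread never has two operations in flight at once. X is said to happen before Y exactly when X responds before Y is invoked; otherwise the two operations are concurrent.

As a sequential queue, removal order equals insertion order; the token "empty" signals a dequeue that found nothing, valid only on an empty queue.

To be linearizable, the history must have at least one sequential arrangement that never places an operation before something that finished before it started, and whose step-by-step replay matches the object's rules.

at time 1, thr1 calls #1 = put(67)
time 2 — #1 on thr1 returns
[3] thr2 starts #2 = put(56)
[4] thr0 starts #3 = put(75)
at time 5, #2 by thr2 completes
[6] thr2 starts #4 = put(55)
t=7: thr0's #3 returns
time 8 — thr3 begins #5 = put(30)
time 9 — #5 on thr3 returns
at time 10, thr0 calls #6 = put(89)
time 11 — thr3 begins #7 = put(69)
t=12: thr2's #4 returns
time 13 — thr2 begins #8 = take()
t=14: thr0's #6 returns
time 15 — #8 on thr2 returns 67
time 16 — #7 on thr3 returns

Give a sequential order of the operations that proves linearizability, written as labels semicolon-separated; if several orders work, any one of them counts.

1. #1 put(67), leaving queue <67>
2. #2 put(56), leaving queue <67,56>
3. #3 put(75), leaving queue <67,56,75>
4. #4 put(55), leaving queue <67,56,75,55>
5. #5 put(30), leaving queue <67,56,75,55,30>
6. #6 put(89), leaving queue <67,56,75,55,30,89>
7. #7 put(69), leaving queue <67,56,75,55,30,89,69>
8. #8 take() → 67, leaving queue <56,75,55,30,89,69>

#1; #2; #3; #4; #5; #6; #7; #8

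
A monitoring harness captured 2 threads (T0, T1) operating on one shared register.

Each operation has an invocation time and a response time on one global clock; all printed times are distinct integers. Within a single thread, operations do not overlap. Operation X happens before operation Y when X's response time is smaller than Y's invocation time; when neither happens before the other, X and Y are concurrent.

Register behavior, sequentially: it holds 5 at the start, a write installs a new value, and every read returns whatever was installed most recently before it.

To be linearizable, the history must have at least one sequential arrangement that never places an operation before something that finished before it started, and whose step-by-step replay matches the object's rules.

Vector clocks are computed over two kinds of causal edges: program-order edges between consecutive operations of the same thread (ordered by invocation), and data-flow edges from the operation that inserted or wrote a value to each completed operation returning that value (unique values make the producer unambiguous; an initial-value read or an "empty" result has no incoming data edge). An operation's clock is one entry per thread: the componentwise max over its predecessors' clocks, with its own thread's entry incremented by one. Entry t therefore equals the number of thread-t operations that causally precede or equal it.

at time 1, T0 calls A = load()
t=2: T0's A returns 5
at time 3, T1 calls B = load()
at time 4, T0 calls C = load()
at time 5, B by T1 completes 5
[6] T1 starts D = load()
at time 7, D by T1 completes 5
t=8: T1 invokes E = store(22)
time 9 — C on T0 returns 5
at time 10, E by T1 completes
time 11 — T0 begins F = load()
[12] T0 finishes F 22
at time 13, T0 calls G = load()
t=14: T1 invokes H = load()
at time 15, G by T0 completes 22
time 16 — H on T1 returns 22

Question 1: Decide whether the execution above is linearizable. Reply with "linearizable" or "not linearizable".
witness order: A, B, C, D, E, F, G, H
after step 1 (A load() → 5): value 5
after step 2 (B load() → 5): value 5
after step 3 (C load() → 5): value 5
after step 4 (D load() → 5): value 5
after step 5 (E store(22)): value 22
after step 6 (F load() → 22): value 22
after step 7 (G load() → 22): value 22
after step 8 (H load() → 22): value 22

linearizable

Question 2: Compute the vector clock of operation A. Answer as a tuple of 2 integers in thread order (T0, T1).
Answer: (1, 0)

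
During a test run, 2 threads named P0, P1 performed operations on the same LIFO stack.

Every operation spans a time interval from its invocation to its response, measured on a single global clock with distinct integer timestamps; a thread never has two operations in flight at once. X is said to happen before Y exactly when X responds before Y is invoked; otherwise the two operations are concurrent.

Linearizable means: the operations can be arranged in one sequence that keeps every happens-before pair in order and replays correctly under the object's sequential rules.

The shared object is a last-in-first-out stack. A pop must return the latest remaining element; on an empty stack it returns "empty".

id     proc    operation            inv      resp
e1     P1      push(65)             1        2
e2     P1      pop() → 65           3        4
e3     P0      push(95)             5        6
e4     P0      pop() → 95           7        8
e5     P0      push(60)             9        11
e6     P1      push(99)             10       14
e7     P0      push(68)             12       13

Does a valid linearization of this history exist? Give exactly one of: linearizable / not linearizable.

linearizable

a witness: e1, e2, e3, e4, e5, e6, e7
1. e1 push(65), leaving stack <65>
2. e2 pop() → 65, leaving stack <>
3. e3 push(95), leaving stack <95>
4. e4 pop() → 95, leaving stack <>
5. e5 push(60), leaving stack <60>
6. e6 push(99), leaving stack <60,99>
7. e7 push(68), leaving stack <60,99,68>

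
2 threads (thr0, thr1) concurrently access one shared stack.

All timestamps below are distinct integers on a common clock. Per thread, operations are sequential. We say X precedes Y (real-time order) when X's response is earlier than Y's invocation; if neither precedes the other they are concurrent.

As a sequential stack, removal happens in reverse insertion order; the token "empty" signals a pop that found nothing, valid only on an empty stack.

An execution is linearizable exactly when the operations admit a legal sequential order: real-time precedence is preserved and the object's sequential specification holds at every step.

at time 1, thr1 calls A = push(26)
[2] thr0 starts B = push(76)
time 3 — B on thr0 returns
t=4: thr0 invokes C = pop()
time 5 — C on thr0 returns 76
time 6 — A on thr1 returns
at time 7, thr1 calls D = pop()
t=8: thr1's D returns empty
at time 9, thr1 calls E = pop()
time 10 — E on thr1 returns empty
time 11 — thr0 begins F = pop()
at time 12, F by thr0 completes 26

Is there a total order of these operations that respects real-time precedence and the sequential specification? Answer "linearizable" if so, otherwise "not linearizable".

not linearizable

cut after 7 events: linearizable; cut after 8 events (D responds, time 8): not linearizable
the 4 completed operations admit 3 real-time orders; each fails the stack replay
sample order A, B, C, D stalls at step 4 — D pop() → empty has no legal effect
sample order B, A, C, D stalls at step 3 — C pop() → 76 has no legal effect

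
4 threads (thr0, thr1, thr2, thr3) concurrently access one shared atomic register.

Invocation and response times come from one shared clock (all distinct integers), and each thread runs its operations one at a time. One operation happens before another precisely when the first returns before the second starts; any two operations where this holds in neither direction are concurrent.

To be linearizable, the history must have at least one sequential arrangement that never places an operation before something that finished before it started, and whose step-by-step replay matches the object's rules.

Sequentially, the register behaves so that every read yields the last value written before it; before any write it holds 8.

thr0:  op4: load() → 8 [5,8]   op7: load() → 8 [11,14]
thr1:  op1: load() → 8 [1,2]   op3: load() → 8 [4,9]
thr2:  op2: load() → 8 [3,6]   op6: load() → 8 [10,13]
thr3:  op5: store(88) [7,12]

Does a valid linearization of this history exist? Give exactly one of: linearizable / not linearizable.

linearizable

one valid linearization: op1, op2, op3, op4, op6, op7, op5
after step 1 (op1 load() → 8): value 8
after step 2 (op2 load() → 8): value 8
after step 3 (op3 load() → 8): value 8
after step 4 (op4 load() → 8): value 8
after step 5 (op6 load() → 8): value 8
after step 6 (op7 load() → 8): value 8
after step 7 (op5 store(88)): value 88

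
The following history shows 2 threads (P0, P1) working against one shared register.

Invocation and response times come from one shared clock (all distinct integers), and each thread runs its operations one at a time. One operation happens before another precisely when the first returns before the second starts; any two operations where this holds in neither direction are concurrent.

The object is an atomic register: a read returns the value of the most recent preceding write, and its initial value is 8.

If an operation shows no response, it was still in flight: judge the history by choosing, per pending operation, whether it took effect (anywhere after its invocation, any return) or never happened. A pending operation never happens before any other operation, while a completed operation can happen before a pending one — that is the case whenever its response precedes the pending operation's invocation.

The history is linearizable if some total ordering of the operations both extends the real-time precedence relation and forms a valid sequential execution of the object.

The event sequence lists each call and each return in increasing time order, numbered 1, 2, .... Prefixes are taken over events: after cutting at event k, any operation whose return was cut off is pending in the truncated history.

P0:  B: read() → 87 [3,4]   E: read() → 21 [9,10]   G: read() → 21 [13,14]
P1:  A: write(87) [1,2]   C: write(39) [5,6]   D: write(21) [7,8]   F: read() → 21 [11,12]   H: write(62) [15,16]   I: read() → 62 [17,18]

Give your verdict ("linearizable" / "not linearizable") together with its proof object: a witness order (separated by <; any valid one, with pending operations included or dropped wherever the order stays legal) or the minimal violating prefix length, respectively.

1. A write(87), leaving value 87
2. B read() → 87, leaving value 87
3. C write(39), leaving value 39
4. D write(21), leaving value 21
5. E read() → 21, leaving value 21
6. F read() → 21, leaving value 21
7. G read() → 21, leaving value 21
8. H write(62), leaving value 62
9. I read() → 62, leaving value 62

linearizable — witness: A < B < C < D < E < F < G < H < I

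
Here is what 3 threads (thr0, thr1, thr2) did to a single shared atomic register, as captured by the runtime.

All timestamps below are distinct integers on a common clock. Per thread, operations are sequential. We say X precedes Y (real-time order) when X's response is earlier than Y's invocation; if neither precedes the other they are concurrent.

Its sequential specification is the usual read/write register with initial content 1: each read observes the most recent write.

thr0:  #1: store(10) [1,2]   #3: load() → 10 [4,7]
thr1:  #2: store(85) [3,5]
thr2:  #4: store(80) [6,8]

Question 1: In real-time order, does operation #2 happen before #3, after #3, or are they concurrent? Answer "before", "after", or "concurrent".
#2 spans [3,5], #3 spans [4,7]
the intervals overlap in both directions

concurrent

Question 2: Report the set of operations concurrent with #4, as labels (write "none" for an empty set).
#4 spans [6,8]; an op avoiding the whole window 6..8 is ordered, any other is concurrent
#1 [1,2]: before
#2 [3,5]: before
#3 [4,7]: concurrent

#3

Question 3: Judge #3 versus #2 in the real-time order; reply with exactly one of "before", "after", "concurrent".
#3 spans [4,7], #2 spans [3,5]
the intervals overlap in both directions

concurrent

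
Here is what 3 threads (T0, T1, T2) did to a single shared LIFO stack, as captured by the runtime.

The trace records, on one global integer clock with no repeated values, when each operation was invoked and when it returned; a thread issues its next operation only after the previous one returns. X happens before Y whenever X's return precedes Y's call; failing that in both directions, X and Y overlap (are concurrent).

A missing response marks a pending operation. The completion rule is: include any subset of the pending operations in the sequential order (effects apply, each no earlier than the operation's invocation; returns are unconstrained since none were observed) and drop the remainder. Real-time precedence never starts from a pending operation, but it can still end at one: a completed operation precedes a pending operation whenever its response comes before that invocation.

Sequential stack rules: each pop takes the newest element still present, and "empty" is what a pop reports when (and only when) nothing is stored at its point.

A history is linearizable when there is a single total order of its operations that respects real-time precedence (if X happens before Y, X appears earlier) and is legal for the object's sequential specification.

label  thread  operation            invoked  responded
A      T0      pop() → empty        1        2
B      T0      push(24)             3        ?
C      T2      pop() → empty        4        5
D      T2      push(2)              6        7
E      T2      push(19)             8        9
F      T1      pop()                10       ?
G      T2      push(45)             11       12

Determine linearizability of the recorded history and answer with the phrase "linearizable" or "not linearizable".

witness order: A, C, B, D, E, F, G
after step 1 (A pop() → empty): stack <>
after step 2 (C pop() → empty): stack <>
after step 3 (B push(24) (pending, included)): stack <24>
after step 4 (D push(2)): stack <24,2>
after step 5 (E push(19)): stack <24,2,19>
after step 6 (F pop() (pending, included)): stack <24,2>
after step 7 (G push(45)): stack <24,2,45>

linearizable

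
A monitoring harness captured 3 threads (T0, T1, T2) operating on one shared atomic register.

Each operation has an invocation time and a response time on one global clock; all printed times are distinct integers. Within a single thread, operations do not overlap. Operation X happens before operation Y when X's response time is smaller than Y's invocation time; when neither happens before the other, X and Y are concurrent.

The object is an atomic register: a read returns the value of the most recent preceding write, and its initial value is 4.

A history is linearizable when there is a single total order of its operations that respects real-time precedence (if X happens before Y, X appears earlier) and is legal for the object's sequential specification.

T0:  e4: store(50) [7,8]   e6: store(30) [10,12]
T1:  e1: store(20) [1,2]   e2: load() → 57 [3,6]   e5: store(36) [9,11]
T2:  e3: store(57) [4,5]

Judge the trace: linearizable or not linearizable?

linearizable

one valid linearization: e1, e3, e2, e4, e5, e6
after step 1 (e1 store(20)): value 20
after step 2 (e3 store(57)): value 57
after step 3 (e2 load() → 57): value 57
after step 4 (e4 store(50)): value 50
after step 5 (e5 store(36)): value 36
after step 6 (e6 store(30)): value 30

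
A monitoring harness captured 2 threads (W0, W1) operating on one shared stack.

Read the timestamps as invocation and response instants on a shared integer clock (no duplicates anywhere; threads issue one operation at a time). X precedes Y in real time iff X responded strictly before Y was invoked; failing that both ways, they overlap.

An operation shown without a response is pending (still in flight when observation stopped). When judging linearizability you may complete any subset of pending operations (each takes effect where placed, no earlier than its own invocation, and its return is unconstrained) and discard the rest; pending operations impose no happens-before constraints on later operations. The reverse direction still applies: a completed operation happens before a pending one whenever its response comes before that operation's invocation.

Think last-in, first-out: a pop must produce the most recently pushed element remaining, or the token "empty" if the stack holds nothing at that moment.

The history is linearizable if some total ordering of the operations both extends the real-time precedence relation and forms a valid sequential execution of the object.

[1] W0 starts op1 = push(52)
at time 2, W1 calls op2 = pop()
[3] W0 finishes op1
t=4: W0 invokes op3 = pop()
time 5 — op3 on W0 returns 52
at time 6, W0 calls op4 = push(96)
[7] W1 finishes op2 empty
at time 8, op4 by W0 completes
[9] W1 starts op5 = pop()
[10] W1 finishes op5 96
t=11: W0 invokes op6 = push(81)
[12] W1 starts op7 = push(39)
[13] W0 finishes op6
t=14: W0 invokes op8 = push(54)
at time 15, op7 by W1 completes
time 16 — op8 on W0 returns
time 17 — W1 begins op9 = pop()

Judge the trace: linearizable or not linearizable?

a witness: op1, op3, op2, op4, op5, op6, op7, op8
step 1: op1 push(52) — stack <52>
step 2: op3 pop() → 52 — stack <>
step 3: op2 pop() → empty — stack <>
step 4: op4 push(96) — stack <96>
step 5: op5 pop() → 96 — stack <>
step 6: op6 push(81) — stack <81>
step 7: op7 push(39) — stack <81,39>
step 8: op8 push(54) — stack <81,39,54>

linearizable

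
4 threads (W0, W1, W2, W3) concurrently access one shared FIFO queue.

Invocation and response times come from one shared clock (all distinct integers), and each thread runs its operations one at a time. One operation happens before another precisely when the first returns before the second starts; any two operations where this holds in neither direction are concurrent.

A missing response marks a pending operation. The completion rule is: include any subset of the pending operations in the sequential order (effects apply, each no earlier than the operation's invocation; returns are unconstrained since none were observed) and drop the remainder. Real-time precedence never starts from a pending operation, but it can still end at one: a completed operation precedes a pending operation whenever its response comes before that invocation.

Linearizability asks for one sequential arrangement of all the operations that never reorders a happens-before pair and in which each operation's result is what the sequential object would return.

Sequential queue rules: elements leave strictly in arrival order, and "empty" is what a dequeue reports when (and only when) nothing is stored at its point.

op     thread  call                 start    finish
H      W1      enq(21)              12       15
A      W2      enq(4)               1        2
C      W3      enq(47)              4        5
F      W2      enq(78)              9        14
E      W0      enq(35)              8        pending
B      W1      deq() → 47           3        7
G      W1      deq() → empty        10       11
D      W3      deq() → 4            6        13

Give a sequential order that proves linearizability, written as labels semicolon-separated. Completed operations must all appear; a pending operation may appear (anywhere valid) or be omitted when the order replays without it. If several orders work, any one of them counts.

step 1: A enq(4) — queue <4>
step 2: C enq(47) — queue <4,47>
step 3: D deq() → 4 — queue <47>
step 4: B deq() → 47 — queue <>
step 5: G deq() → empty — queue <>
step 6: E enq(35) (pending, included) — queue <35>
step 7: F enq(78) — queue <35,78>
step 8: H enq(21) — queue <35,78,21>

A; C; D; B; G; E; F; H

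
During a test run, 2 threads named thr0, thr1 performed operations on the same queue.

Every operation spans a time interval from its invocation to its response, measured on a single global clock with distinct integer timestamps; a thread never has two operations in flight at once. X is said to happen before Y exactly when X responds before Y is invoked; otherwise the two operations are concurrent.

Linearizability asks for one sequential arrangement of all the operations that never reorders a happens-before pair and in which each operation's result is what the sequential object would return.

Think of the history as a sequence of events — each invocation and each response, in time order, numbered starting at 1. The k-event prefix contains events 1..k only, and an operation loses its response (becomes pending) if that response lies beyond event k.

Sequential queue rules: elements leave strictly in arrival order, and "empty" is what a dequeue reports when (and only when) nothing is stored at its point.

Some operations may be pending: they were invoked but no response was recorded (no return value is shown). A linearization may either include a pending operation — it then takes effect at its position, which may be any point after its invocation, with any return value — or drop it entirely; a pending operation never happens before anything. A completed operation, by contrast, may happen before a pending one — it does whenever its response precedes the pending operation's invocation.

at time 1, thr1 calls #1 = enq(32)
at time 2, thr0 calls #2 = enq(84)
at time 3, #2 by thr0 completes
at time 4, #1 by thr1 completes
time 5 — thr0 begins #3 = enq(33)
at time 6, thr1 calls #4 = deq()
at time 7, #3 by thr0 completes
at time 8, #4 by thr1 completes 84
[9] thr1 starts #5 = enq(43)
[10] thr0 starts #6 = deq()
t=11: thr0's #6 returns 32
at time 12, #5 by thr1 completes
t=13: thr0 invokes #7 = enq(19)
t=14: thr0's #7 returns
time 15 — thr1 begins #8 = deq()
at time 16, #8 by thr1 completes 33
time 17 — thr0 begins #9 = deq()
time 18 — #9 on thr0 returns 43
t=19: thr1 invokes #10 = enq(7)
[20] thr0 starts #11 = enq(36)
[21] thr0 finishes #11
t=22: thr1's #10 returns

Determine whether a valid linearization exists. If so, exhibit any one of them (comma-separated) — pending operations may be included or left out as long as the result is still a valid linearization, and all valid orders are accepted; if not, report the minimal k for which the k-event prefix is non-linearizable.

after step 1 (#2 enq(84)): queue <84>
after step 2 (#1 enq(32)): queue <84,32>
after step 3 (#3 enq(33)): queue <84,32,33>
after step 4 (#4 deq() → 84): queue <32,33>
after step 5 (#5 enq(43)): queue <32,33,43>
after step 6 (#6 deq() → 32): queue <33,43>
after step 7 (#7 enq(19)): queue <33,43,19>
after step 8 (#8 deq() → 33): queue <43,19>
after step 9 (#9 deq() → 43): queue <19>
after step 10 (#10 enq(7)): queue <19,7>
after step 11 (#11 enq(36)): queue <19,7,36>

linearizable — witness: #2, #1, #3, #4, #5, #6, #7, #8, #9, #10, #11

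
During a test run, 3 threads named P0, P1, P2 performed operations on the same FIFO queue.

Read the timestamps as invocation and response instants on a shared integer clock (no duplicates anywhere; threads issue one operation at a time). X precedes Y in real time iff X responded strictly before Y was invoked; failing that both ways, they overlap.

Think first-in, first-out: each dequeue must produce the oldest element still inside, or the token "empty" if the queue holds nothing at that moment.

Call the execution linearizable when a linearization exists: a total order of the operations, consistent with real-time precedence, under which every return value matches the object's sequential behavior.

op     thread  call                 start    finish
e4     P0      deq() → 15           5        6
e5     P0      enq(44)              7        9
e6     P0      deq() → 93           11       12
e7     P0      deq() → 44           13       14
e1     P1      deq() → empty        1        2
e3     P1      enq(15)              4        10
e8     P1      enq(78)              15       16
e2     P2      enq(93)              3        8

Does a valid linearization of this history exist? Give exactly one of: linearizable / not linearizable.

a witness: e1, e3, e2, e4, e5, e6, e7, e8
1. e1 deq() → empty, leaving queue <>
2. e3 enq(15), leaving queue <15>
3. e2 enq(93), leaving queue <15,93>
4. e4 deq() → 15, leaving queue <93>
5. e5 enq(44), leaving queue <93,44>
6. e6 deq() → 93, leaving queue <44>
7. e7 deq() → 44, leaving queue <>
8. e8 enq(78), leaving queue <78>

linearizable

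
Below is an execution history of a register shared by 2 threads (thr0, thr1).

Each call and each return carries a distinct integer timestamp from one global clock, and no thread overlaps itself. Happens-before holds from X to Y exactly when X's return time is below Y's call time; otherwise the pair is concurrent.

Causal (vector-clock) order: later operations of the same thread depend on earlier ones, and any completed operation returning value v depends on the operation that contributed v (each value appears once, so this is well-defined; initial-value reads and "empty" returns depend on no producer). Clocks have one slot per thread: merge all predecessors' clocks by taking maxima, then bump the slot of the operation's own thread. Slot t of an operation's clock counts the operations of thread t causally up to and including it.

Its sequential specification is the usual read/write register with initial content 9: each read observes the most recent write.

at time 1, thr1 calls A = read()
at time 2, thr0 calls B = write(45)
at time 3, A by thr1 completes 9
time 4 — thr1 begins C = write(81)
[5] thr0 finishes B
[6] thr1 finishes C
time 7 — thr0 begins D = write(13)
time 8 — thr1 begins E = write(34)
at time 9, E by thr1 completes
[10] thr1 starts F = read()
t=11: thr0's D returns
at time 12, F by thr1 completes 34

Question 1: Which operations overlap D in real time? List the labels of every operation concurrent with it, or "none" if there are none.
Answer: E, F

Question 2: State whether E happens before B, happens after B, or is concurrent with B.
Answer: after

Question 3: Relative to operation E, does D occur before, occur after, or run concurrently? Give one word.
Answer: concurrent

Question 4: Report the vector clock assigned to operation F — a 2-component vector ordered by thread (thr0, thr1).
Answer: (0, 4)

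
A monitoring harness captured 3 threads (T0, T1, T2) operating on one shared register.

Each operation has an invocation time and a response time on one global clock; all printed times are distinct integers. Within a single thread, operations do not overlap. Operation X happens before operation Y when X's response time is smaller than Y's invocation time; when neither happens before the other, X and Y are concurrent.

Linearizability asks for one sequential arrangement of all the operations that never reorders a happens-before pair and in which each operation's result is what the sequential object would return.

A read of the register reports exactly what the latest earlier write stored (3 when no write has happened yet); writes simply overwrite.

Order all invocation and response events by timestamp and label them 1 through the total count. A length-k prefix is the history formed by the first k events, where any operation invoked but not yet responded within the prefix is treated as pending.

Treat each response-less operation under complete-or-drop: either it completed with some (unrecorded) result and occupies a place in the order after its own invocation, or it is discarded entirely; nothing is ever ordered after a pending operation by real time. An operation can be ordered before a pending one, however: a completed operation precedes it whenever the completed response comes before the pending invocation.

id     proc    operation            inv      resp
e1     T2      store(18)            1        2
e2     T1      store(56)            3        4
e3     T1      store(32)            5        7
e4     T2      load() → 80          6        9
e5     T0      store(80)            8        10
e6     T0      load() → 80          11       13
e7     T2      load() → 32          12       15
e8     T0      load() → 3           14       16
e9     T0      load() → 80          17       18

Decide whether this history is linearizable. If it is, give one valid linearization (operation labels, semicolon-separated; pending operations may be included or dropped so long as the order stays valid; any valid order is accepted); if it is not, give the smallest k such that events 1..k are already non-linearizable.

not linearizable — minimal violating prefix: 15 events

the violation lands at event 15, e7's response at time 15: events 1..14 linearize, events 1..15 do not
real-time-consistent orders of the 7 completed operations: 6 — all fail the register replay
including or dropping the 1 pending operation (e8) in any combination fails
for example e1, e2, e3, e4, e5, e6, e7 (pending dropped) fails at step 4: e4 load() → 80 is not legal there
for example e1, e2, e3, e4, e5, e7, e6 (pending dropped) fails at step 4: e4 load() → 80 is not legal there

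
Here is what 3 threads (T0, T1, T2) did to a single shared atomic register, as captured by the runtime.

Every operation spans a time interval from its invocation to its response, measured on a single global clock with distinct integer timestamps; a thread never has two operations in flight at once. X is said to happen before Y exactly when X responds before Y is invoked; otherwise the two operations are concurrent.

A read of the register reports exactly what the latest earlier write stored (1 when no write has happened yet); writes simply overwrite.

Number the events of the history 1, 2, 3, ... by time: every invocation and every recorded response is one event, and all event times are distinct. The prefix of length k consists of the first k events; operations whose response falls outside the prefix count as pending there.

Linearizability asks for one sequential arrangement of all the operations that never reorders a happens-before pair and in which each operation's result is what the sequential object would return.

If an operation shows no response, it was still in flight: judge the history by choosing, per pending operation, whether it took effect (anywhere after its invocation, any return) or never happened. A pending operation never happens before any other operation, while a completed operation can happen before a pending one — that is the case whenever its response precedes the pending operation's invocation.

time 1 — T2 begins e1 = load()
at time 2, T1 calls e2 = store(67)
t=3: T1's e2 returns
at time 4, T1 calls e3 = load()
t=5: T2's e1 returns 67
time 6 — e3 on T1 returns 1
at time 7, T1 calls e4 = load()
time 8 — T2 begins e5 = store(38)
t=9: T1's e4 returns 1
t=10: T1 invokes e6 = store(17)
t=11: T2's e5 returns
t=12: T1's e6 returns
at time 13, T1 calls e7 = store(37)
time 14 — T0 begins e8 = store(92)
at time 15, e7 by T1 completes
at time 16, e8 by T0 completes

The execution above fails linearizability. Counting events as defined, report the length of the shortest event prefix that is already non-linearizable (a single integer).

a valid linearization of events 1..5 exists, for instance e2, e1:
1. e2 store(67), leaving value 67
2. e1 load() → 67, leaving value 67
adding event 6 (e3 responds at 6) leaves no legal real-time order
for example e1, e2, e3 fails at step 1: e1 load() → 67 is not legal there
for example e2, e1, e3 fails at step 3: e3 load() → 1 is not legal there

6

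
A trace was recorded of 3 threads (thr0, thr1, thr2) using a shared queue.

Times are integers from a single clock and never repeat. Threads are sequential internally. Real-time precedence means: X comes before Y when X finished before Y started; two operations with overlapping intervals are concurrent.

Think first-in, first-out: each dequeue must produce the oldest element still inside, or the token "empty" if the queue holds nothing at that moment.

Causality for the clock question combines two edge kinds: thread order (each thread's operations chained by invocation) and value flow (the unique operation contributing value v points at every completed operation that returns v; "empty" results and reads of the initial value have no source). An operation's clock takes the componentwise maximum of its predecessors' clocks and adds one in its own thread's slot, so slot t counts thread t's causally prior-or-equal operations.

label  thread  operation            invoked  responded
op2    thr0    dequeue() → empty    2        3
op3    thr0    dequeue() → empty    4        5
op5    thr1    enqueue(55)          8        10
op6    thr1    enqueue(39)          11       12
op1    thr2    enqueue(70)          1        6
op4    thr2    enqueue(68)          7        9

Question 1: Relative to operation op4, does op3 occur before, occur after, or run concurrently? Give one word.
Answer: before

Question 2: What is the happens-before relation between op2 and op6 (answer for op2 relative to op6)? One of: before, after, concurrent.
Answer: before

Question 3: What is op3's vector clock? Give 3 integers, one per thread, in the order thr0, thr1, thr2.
Answer: (2, 0, 0)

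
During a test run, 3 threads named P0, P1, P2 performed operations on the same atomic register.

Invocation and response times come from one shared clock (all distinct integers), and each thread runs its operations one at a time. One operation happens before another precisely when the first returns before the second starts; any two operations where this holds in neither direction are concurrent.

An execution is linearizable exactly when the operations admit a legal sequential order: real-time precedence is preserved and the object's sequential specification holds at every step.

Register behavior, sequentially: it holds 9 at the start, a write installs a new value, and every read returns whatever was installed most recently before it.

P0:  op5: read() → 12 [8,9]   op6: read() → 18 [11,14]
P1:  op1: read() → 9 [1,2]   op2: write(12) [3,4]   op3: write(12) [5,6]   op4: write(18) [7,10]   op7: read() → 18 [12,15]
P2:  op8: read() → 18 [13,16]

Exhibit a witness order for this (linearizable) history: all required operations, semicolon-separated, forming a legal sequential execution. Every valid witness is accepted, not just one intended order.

op1; op2; op3; op5; op4; op6; op7; op8

1. op1 read() → 9, leaving value 9
2. op2 write(12), leaving value 12
3. op3 write(12), leaving value 12
4. op5 read() → 12, leaving value 12
5. op4 write(18), leaving value 18
6. op6 read() → 18, leaving value 18
7. op7 read() → 18, leaving value 18
8. op8 read() → 18, leaving value 18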